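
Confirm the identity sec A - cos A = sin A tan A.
LHS = 1/cos A - cos A = (1 - cos²A)/cos A = sin²A/cos A = sin A · (sin A/cos A) = sin A tan A = RHS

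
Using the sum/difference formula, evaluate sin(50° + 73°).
sin(50° + 73°) = sin 50° cos 73° + cos 50° sin 73° = 0.8387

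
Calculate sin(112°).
sin(112°) = 0.9272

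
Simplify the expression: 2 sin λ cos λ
2 sin λ cos λ = sin(2λ) (using Double angle)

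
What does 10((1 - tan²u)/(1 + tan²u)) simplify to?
10((1 - tan²u)/(1 + tan²u)) = 10(cos(2u)) (using Double angle)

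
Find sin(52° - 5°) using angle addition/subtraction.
sin(52° - 5°) = sin 52° cos 5° - cos 52° sin 5° = 0.7314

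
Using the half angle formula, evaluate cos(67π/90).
cos(67π/90) = -√((1 + cos 67π/45)/2) = -0.6947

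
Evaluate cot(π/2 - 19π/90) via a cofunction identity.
cot(π/2 - 19π/90) = tan(19π/90) = 0.7813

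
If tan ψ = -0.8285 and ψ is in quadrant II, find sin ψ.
sin ψ = 0.638 (using tan²ψ + 1 = sec²ψ)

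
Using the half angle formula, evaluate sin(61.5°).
sin(61.5°) = √((1 - cos 123°)/2) = 0.8788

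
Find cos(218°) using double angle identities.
cos(218°) = cos²109° - sin²109° = -0.788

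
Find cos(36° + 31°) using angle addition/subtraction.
cos(36° + 31°) = cos 36° cos 31° - sin 36° sin 31° = 0.3907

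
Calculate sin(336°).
sin(336°) = -0.4067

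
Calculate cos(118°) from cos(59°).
cos(118°) = cos²59° - sin²59° = -0.4695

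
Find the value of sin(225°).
sin(225°) = -√2/2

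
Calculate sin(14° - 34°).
sin(14° - 34°) = sin 14° cos 34° - cos 14° sin 34° = -0.342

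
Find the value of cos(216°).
cos(216°) = -0.809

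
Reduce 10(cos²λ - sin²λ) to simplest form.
10(cos²λ - sin²λ) = 10(cos(2λ)) (using Double angle)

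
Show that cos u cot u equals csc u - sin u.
RHS = 1/sin u - sin u = (1 - sin²u)/sin u = cos²u/sin u = cos u · (cos u/sin u) = cos u cot u = LHS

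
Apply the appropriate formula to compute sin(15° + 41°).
sin(15° + 41°) = sin 15° cos 41° + cos 15° sin 41° = 0.829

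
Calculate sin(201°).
sin(201°) = -0.3584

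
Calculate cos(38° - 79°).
cos(38° - 79°) = cos 38° cos 79° + sin 38° sin 79° = 0.7547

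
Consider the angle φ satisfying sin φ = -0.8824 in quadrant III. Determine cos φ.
cos φ = ±√(1 - sin²φ) = -0.4705 (negative in QIII)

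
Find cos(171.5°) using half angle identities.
cos(171.5°) = -√((1 + cos 343°)/2) = -0.989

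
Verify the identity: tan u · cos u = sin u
LHS = (sin u/cos u) · cos u = sin u = RHS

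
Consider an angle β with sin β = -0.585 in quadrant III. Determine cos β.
cos β = ±√(1 - sin²β) = -0.811 (negative in QIII)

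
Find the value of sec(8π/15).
sec(8π/15) = -9.567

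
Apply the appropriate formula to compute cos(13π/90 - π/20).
cos(13π/90 - π/20) = cos 13π/90 cos π/20 + sin 13π/90 sin π/20 = 0.9563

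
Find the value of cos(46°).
cos(46°) = 0.6947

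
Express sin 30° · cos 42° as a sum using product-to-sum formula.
sin 30° cos 42° = (1/2)[sin(30°+42°) + sin(30°-42°)]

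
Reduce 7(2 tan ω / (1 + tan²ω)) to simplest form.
7(2 tan ω / (1 + tan²ω)) = 7(sin(2ω)) (using Double angle)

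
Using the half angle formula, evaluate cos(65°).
cos(65°) = √((1 + cos 130°)/2) = 0.4226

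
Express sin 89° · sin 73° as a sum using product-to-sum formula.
sin 89° sin 73° = (1/2)[cos(89°-73°) - cos(89°+73°)]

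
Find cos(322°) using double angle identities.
cos(322°) = cos²161° - sin²161° = 0.788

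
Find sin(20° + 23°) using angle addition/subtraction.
sin(20° + 23°) = sin 20° cos 23° + cos 20° sin 23° = 0.682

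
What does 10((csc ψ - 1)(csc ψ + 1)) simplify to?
10((csc ψ - 1)(csc ψ + 1)) = 10(cot²ψ) (using Diff. of squares)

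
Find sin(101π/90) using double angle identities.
sin(101π/90) = 2 sin 101π/180 cos 101π/180 = -0.3746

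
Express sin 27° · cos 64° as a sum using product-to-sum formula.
sin 27° cos 64° = (1/2)[sin(27°+64°) + sin(27°-64°)]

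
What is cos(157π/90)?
cos(157π/90) = 0.6947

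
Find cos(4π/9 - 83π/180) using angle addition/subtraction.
cos(4π/9 - 83π/180) = cos 4π/9 cos 83π/180 + sin 4π/9 sin 83π/180 = 0.9986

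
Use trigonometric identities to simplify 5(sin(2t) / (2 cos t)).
5(sin(2t) / (2 cos t)) = 5(sin t) (using Double angle)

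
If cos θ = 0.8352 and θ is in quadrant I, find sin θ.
sin θ = 0.5499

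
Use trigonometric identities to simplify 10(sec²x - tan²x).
10(sec²x - tan²x) = 10 (using Pythagorean identity)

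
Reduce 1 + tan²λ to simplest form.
1 + tan²λ = sec²λ (using Pythagorean identity)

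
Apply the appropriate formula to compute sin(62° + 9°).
sin(62° + 9°) = sin 62° cos 9° + cos 62° sin 9° = 0.9455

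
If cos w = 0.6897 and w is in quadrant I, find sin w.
sin w = 0.7241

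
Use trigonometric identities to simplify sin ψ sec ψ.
sin ψ sec ψ = tan ψ (using Reciprocal + quotient)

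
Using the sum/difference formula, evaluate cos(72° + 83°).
cos(72° + 83°) = cos 72° cos 83° - sin 72° sin 83° = -0.9063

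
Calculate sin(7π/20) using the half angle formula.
sin(7π/20) = √((1 - cos 7π/10)/2) = 0.891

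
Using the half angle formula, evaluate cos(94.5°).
cos(94.5°) = -√((1 + cos 189°)/2) = -0.07846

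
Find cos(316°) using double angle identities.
cos(316°) = 1 - 2sin²158° = 0.7193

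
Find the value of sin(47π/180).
sin(47π/180) = 0.7314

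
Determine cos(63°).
cos(63°) = 0.454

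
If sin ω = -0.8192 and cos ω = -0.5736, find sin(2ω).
sin(2ω) = 2 sin ω cos ω = 0.9398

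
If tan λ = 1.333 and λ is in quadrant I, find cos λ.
cos λ = 0.6001 (using tan²λ + 1 = sec²λ)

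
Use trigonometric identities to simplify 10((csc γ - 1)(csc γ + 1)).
10((csc γ - 1)(csc γ + 1)) = 10(cot²γ) (using Diff. of squares)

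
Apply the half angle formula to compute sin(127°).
sin(127°) = √((1 - cos 254°)/2) = 0.7986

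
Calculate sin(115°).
sin(115°) = 0.9063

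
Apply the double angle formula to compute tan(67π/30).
tan(67π/30) = 2 tan 67π/60 / (1 - tan²67π/60) = 0.9004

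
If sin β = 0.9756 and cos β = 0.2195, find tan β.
tan β = sin β / cos β = 4.445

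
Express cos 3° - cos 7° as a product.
cos 3° - cos 7° = -2 sin(5°) sin(-2°)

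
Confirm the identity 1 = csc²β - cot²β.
RHS = 1/sin²β - cos²β/sin²β = (1 - cos²β)/sin²β = sin²β/sin²β = 1 = LHS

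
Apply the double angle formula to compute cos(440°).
cos(440°) = cos²220° - sin²220° = 0.1736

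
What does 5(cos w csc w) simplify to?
5(cos w csc w) = 5(cot w) (using Reciprocal + quotient)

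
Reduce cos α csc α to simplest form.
cos α csc α = cot α (using Reciprocal + quotient)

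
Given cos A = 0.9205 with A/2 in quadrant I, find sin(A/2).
sin(A/2) = ±√((1 - cos A)/2); positive since A/2 ∈ QI, so sin(A/2) = 0.1994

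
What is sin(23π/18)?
sin(23π/18) = -0.766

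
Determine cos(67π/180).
cos(67π/180) = 0.3907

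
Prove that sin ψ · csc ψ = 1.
LHS = sin ψ · (1/sin ψ) = 1 = RHS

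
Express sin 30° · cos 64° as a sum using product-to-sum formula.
sin 30° cos 64° = (1/2)[sin(30°+64°) + sin(30°-64°)]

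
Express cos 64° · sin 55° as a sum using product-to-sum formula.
cos 64° sin 55° = (1/2)[sin(64°+55°) - sin(64°-55°)]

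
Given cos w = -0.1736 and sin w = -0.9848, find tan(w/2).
tan(w/2) = sin w / (1 + cos w) = -1.192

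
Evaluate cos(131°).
cos(131°) = -0.6561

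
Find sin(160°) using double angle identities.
sin(160°) = 2 sin 80° cos 80° = 0.342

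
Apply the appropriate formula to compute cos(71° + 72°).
cos(71° + 72°) = cos 71° cos 72° - sin 71° sin 72° = -0.7986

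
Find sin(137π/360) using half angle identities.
sin(137π/360) = √((1 - cos 137π/180)/2) = 0.9304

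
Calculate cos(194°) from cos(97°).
cos(194°) = cos²97° - sin²97° = -0.9703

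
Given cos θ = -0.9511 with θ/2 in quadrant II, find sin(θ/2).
sin(θ/2) = ±√((1 - cos θ)/2); positive since θ/2 ∈ QII, so sin(θ/2) = 0.9877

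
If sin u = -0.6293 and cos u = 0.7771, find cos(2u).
cos(2u) = cos²u - sin²u = 0.2079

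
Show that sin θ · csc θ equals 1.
LHS = sin θ · (1/sin θ) = 1 = RHS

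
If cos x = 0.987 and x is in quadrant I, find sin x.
sin x = 0.1607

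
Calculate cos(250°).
cos(250°) = -0.342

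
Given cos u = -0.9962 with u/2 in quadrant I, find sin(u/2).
sin(u/2) = ±√((1 - cos u)/2); positive since u/2 ∈ QI, so sin(u/2) = 0.999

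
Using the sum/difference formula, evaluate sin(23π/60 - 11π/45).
sin(23π/60 - 11π/45) = sin 23π/60 cos 11π/45 - cos 23π/60 sin 11π/45 = 0.4226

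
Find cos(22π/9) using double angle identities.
cos(22π/9) = 1 - 2sin²11π/9 = 0.1736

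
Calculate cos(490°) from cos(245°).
cos(490°) = cos²245° - sin²245° = -0.6428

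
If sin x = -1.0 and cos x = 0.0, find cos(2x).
cos(2x) = cos²x - sin²x = -1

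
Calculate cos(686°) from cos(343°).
cos(686°) = cos²343° - sin²343° = 0.829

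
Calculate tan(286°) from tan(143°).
tan(286°) = 2 tan 143° / (1 - tan²143°) = -3.487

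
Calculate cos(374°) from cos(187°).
cos(374°) = cos²187° - sin²187° = 0.9703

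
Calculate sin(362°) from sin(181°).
sin(362°) = 2 sin 181° cos 181° = 0.0349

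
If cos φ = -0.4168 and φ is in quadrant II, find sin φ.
sin φ = 0.909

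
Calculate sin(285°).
sin(285°) = -(√6+√2)/4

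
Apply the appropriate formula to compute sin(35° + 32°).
sin(35° + 32°) = sin 35° cos 32° + cos 35° sin 32° = 0.9205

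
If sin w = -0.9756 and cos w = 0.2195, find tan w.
tan w = sin w / cos w = -4.445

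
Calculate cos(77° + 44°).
cos(77° + 44°) = cos 77° cos 44° - sin 77° sin 44° = -0.515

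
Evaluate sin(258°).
sin(258°) = -0.9781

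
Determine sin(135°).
sin(135°) = √2/2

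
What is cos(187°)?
cos(187°) = -0.9925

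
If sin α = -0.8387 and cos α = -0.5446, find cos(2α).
cos(2α) = cos²α - sin²α = -0.4068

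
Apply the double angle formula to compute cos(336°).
cos(336°) = cos²168° - sin²168° = 0.9135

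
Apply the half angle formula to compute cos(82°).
cos(82°) = √((1 + cos 164°)/2) = 0.1392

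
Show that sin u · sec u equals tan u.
LHS = sin u · (1/cos u) = sin u/cos u = tan u = RHS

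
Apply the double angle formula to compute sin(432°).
sin(432°) = 2 sin 216° cos 216° = 0.9511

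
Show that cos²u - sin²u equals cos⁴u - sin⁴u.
RHS = (cos²u - sin²u)(cos²u + sin²u) = (cos²u - sin²u) · 1 = cos²u - sin²u = LHS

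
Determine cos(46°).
cos(46°) = 0.6947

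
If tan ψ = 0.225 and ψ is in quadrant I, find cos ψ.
cos ψ = 0.9756 (using tan²ψ + 1 = sec²ψ)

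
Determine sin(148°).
sin(148°) = 0.5299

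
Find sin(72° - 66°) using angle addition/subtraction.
sin(72° - 66°) = sin 72° cos 66° - cos 72° sin 66° = 0.1045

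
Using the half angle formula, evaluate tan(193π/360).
tan(193π/360) = sin 193π/180 / (1 + cos 193π/180) = -8.777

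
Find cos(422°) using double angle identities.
cos(422°) = cos²211° - sin²211° = 0.4695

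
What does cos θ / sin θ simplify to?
cos θ / sin θ = cot θ (using Quotient identity)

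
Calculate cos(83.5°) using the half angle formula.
cos(83.5°) = √((1 + cos 167°)/2) = 0.1132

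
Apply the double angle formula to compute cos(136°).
cos(136°) = cos²68° - sin²68° = -0.7193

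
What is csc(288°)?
csc(288°) = -1.051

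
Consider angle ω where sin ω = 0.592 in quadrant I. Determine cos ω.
cos ω = √(1 - sin²ω) = 0.8059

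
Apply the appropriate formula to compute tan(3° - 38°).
tan(3° - 38°) = (tan 3° - tan 38°)/(1 + tan 3° tan 38°) = -0.7002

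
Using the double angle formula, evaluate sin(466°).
sin(466°) = 2 sin 233° cos 233° = 0.9613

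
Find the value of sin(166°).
sin(166°) = 0.2419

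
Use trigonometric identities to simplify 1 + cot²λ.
1 + cot²λ = csc²λ (using Pythagorean identity)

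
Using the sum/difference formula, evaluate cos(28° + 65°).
cos(28° + 65°) = cos 28° cos 65° - sin 28° sin 65° = -0.05234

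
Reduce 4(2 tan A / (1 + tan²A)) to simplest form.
4(2 tan A / (1 + tan²A)) = 4(sin(2A)) (using Double angle)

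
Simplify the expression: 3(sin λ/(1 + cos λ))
3(sin λ/(1 + cos λ)) = 3(tan(λ/2)) (using Half angle)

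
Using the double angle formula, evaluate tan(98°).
tan(98°) = 2 tan 49° / (1 - tan²49°) = -7.115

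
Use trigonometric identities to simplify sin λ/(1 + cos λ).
sin λ/(1 + cos λ) = tan(λ/2) (using Half angle)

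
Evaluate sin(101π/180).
sin(101π/180) = 0.9816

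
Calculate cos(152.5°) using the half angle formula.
cos(152.5°) = -√((1 + cos 305°)/2) = -0.887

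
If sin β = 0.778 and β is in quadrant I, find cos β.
cos β = 0.6283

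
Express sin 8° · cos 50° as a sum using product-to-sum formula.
sin 8° cos 50° = (1/2)[sin(8°+50°) + sin(8°-50°)]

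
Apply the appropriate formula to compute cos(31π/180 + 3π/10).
cos(31π/180 + 3π/10) = cos 31π/180 cos 3π/10 - sin 31π/180 sin 3π/10 = 0.08716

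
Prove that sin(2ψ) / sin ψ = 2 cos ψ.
LHS = 2 sin ψ cos ψ / sin ψ = 2 cos ψ = RHS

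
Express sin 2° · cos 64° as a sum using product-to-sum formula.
sin 2° cos 64° = (1/2)[sin(2°+64°) + sin(2°-64°)]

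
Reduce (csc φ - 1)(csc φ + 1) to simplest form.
(csc φ - 1)(csc φ + 1) = cot²φ (using Diff. of squares)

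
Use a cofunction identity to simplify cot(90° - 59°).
cot(90° - 59°) = tan(59°)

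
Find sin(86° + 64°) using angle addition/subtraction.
sin(86° + 64°) = sin 86° cos 64° + cos 86° sin 64° = 1/2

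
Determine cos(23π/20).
cos(23π/20) = -0.891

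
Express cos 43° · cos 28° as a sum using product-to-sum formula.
cos 43° cos 28° = (1/2)[cos(43°-28°) + cos(43°+28°)]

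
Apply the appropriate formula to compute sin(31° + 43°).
sin(31° + 43°) = sin 31° cos 43° + cos 31° sin 43° = 0.9613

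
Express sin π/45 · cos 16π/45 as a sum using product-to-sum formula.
sin π/45 cos 16π/45 = (1/2)[sin(π/45+16π/45) + sin(π/45-16π/45)]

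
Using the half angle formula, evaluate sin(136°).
sin(136°) = √((1 - cos 272°)/2) = 0.6947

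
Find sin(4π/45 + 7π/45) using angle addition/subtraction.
sin(4π/45 + 7π/45) = sin 4π/45 cos 7π/45 + cos 4π/45 sin 7π/45 = 0.6947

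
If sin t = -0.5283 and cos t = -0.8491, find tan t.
tan t = sin t / cos t = 0.6222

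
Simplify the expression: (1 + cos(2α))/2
(1 + cos(2α))/2 = cos²α (using Power reduction)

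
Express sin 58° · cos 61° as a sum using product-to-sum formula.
sin 58° cos 61° = (1/2)[sin(58°+61°) + sin(58°-61°)]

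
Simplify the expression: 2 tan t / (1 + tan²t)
2 tan t / (1 + tan²t) = sin(2t) (using Double angle)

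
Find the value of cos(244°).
cos(244°) = -0.4384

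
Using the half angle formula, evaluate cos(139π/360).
cos(139π/360) = √((1 + cos 139π/180)/2) = 0.3502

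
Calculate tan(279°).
tan(279°) = -6.314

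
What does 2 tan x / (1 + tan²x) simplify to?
2 tan x / (1 + tan²x) = sin(2x) (using Double angle)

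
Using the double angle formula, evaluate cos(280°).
cos(280°) = cos²140° - sin²140° = 0.1736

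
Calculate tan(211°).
tan(211°) = 0.6009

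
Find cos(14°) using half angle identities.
cos(14°) = √((1 + cos 28°)/2) = 0.9703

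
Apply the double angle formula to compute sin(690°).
sin(690°) = 2 sin 345° cos 345° = -1/2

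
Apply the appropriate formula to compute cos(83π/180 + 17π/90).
cos(83π/180 + 17π/90) = cos 83π/180 cos 17π/90 - sin 83π/180 sin 17π/90 = -0.454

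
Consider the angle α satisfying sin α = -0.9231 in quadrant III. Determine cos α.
cos α = ±√(1 - sin²α) = -0.3846 (negative in QIII)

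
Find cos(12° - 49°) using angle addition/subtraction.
cos(12° - 49°) = cos 12° cos 49° + sin 12° sin 49° = 0.7986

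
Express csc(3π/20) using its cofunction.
csc(3π/20) = sec(π/2 - 3π/20) = sec(7π/20)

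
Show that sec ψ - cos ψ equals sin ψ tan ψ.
LHS = 1/cos ψ - cos ψ = (1 - cos²ψ)/cos ψ = sin²ψ/cos ψ = sin ψ · (sin ψ/cos ψ) = sin ψ tan ψ = RHS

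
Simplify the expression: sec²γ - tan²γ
sec²γ - tan²γ = 1 (using Pythagorean identity)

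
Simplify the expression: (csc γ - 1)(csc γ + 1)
(csc γ - 1)(csc γ + 1) = cot²γ (using Diff. of squares)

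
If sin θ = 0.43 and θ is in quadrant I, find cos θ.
cos θ = 0.9028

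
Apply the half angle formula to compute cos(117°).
cos(117°) = -√((1 + cos 234°)/2) = -0.454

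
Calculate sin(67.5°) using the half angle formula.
sin(67.5°) = √((1 - cos 135°)/2) = √(2+√2)/2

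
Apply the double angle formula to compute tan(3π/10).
tan(3π/10) = 2 tan 3π/20 / (1 - tan²3π/20) = 1.376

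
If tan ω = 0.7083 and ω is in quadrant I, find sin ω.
sin ω = 0.578 (using tan²ω + 1 = sec²ω)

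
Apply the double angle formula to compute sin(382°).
sin(382°) = 2 sin 191° cos 191° = 0.3746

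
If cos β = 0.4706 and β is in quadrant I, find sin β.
sin β = 0.8823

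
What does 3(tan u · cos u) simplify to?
3(tan u · cos u) = 3(sin u) (using Quotient identity)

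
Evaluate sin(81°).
sin(81°) = 0.9877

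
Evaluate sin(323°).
sin(323°) = -0.6018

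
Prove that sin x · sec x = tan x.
LHS = sin x · (1/cos x) = sin x/cos x = tan x = RHS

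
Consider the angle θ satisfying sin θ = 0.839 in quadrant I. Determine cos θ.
cos θ = √(1 - sin²θ) = 0.5441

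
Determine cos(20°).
cos(20°) = 0.9397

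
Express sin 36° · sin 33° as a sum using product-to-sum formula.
sin 36° sin 33° = (1/2)[cos(36°-33°) - cos(36°+33°)]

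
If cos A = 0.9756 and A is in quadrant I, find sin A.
sin A = 0.2196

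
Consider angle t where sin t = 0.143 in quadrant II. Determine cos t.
cos t = ±√(1 - sin²t) = -0.9897 (negative in QII)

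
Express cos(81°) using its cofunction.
cos(81°) = sin(90° - 81°) = sin(9°)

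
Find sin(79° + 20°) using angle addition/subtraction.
sin(79° + 20°) = sin 79° cos 20° + cos 79° sin 20° = 0.9877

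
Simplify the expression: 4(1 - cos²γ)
4(1 - cos²γ) = 4(sin²γ) (using Pythagorean identity)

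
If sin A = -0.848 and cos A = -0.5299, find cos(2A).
cos(2A) = cos²A - sin²A = -0.4383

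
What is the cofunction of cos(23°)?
cos(23°) = sin(90° - 23°) = sin(67°)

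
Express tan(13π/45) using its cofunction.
tan(13π/45) = cot(π/2 - 13π/45) = cot(19π/90)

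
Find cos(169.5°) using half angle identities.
cos(169.5°) = -√((1 + cos 339°)/2) = -0.9833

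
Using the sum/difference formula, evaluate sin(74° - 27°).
sin(74° - 27°) = sin 74° cos 27° - cos 74° sin 27° = 0.7314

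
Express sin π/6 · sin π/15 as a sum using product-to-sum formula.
sin π/6 sin π/15 = (1/2)[cos(π/6-π/15) - cos(π/6+π/15)]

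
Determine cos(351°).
cos(351°) = 0.9877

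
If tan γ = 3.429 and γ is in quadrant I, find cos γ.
cos γ = 0.28 (using tan²γ + 1 = sec²γ)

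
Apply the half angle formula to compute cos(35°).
cos(35°) = √((1 + cos 70°)/2) = 0.8192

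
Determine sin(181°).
sin(181°) = -0.01745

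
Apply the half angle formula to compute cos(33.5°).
cos(33.5°) = √((1 + cos 67°)/2) = 0.8339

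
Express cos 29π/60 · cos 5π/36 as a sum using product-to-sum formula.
cos 29π/60 cos 5π/36 = (1/2)[cos(29π/60-5π/36) + cos(29π/60+5π/36)]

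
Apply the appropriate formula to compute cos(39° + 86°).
cos(39° + 86°) = cos 39° cos 86° - sin 39° sin 86° = -0.5736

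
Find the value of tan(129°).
tan(129°) = -1.235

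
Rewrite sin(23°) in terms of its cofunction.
sin(23°) = cos(90° - 23°) = cos(67°)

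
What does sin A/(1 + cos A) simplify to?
sin A/(1 + cos A) = tan(A/2) (using Half angle)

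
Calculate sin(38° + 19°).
sin(38° + 19°) = sin 38° cos 19° + cos 38° sin 19° = 0.8387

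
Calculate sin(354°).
sin(354°) = -0.1045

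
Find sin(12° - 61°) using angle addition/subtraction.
sin(12° - 61°) = sin 12° cos 61° - cos 12° sin 61° = -0.7547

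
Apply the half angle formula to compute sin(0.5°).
sin(0.5°) = √((1 - cos 1°)/2) = 0.008727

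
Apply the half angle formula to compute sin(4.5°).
sin(4.5°) = √((1 - cos 9°)/2) = 0.07846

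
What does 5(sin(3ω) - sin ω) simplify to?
5(sin(3ω) - sin ω) = 5(2 cos(2ω) sin ω) (using Sum-to-product)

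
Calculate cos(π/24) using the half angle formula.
cos(π/24) = √((1 + cos π/12)/2) = 0.9914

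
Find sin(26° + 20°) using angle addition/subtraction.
sin(26° + 20°) = sin 26° cos 20° + cos 26° sin 20° = 0.7193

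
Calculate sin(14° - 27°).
sin(14° - 27°) = sin 14° cos 27° - cos 14° sin 27° = -0.225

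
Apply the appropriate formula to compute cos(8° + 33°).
cos(8° + 33°) = cos 8° cos 33° - sin 8° sin 33° = 0.7547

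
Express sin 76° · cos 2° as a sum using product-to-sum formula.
sin 76° cos 2° = (1/2)[sin(76°+2°) + sin(76°-2°)]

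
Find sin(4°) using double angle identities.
sin(4°) = 2 sin 2° cos 2° = 0.06976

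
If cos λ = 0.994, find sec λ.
sec λ = 1/cos λ = 1.006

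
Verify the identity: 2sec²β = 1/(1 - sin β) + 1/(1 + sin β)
RHS = [(1 + sin β) + (1 - sin β)] / [(1 - sin β)(1 + sin β)] = 2/(1 - sin²β) = 2/cos²β = 2sec²β = LHS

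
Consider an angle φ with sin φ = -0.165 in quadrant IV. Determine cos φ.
cos φ = √(1 - sin²φ) = 0.9863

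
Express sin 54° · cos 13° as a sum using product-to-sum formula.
sin 54° cos 13° = (1/2)[sin(54°+13°) + sin(54°-13°)]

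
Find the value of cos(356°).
cos(356°) = 0.9976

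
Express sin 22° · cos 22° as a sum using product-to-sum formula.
sin 22° cos 22° = (1/2)[sin(22°+22°) + sin(22°-22°)]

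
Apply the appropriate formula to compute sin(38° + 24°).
sin(38° + 24°) = sin 38° cos 24° + cos 38° sin 24° = 0.8829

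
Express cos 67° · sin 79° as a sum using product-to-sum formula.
cos 67° sin 79° = (1/2)[sin(67°+79°) - sin(67°-79°)]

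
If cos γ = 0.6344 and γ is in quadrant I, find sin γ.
sin γ = 0.773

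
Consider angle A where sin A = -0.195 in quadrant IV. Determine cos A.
cos A = √(1 - sin²A) = 0.9808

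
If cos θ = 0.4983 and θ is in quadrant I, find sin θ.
sin θ = 0.867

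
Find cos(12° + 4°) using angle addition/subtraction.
cos(12° + 4°) = cos 12° cos 4° - sin 12° sin 4° = 0.9613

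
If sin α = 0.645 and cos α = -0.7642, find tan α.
tan α = sin α / cos α = -0.844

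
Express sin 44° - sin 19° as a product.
sin 44° - sin 19° = 2 cos(31.5°) sin(12.5°)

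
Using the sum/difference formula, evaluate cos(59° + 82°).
cos(59° + 82°) = cos 59° cos 82° - sin 59° sin 82° = -0.7771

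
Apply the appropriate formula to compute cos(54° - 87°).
cos(54° - 87°) = cos 54° cos 87° + sin 54° sin 87° = 0.8387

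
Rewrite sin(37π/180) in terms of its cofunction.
sin(37π/180) = cos(π/2 - 37π/180) = cos(53π/180)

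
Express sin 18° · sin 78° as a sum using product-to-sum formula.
sin 18° sin 78° = (1/2)[cos(18°-78°) - cos(18°+78°)]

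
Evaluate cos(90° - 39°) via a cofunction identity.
cos(90° - 39°) = sin(39°) = 0.6293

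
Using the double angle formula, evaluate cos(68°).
cos(68°) = cos²34° - sin²34° = 0.3746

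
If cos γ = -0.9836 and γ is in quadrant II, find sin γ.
sin γ = 0.1804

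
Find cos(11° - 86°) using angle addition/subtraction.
cos(11° - 86°) = cos 11° cos 86° + sin 11° sin 86° = (√6-√2)/4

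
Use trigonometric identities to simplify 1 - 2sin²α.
1 - 2sin²α = cos(2α) (using Double angle)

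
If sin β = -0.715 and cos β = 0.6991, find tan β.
tan β = sin β / cos β = -1.023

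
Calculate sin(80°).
sin(80°) = 0.9848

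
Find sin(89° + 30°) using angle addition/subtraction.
sin(89° + 30°) = sin 89° cos 30° + cos 89° sin 30° = 0.8746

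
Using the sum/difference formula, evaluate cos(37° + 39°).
cos(37° + 39°) = cos 37° cos 39° - sin 37° sin 39° = 0.2419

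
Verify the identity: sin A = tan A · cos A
RHS = (sin A/cos A) · cos A = sin A = LHS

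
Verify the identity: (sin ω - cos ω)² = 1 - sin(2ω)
LHS = sin²ω - 2 sin ω cos ω + cos²ω = (sin²ω + cos²ω) - 2 sin ω cos ω = 1 - sin(2ω) = RHS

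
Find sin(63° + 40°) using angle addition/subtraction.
sin(63° + 40°) = sin 63° cos 40° + cos 63° sin 40° = 0.9744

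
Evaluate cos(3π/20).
cos(3π/20) = 0.891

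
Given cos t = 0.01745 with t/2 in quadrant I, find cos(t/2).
cos(t/2) = ±√((1 + cos t)/2); positive since t/2 ∈ QI, so cos(t/2) = 0.7132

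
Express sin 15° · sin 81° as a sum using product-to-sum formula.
sin 15° sin 81° = (1/2)[cos(15°-81°) - cos(15°+81°)]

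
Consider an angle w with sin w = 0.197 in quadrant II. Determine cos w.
cos w = ±√(1 - sin²w) = -0.9804 (negative in QII)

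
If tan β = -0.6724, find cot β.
cot β = 1/tan β = -1.487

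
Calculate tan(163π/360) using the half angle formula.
tan(163π/360) = sin 163π/180 / (1 + cos 163π/180) = 6.691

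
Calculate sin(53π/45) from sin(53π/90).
sin(53π/45) = 2 sin 53π/90 cos 53π/90 = -0.5299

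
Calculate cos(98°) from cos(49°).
cos(98°) = cos²49° - sin²49° = -0.1392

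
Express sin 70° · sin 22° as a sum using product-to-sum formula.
sin 70° sin 22° = (1/2)[cos(70°-22°) - cos(70°+22°)]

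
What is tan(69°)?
tan(69°) = 2.605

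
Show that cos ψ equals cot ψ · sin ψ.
RHS = (cos ψ/sin ψ) · sin ψ = cos ψ = LHS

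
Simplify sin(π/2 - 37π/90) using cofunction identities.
sin(π/2 - 37π/90) = cos(37π/90)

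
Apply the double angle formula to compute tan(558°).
tan(558°) = 2 tan 279° / (1 - tan²279°) = 0.3249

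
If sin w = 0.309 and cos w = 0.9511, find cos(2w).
cos(2w) = cos²w - sin²w = 0.8091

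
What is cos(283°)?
cos(283°) = 0.225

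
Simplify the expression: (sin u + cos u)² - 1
(sin u + cos u)² - 1 = sin(2u) (using Pythagorean + double angle)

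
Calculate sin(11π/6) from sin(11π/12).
sin(11π/6) = 2 sin 11π/12 cos 11π/12 = -1/2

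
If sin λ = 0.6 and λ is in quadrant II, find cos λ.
cos λ = -0.8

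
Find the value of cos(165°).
cos(165°) = -(√6+√2)/4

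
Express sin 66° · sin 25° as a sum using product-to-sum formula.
sin 66° sin 25° = (1/2)[cos(66°-25°) - cos(66°+25°)]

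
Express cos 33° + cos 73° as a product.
cos 33° + cos 73° = 2 cos(53°) cos(-20°)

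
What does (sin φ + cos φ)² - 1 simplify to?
(sin φ + cos φ)² - 1 = sin(2φ) (using Pythagorean + double angle)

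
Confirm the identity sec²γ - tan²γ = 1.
LHS = 1/cos²γ - sin²γ/cos²γ = (1 - sin²γ)/cos²γ = cos²γ/cos²γ = 1 = RHS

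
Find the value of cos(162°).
cos(162°) = -0.9511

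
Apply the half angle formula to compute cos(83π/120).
cos(83π/120) = -√((1 + cos 83π/60)/2) = -0.5664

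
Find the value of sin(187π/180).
sin(187π/180) = -0.1219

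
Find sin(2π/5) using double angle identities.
sin(2π/5) = 2 sin π/5 cos π/5 = 0.9511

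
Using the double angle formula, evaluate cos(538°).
cos(538°) = cos²269° - sin²269° = -0.9994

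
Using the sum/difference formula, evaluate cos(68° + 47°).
cos(68° + 47°) = cos 68° cos 47° - sin 68° sin 47° = -0.4226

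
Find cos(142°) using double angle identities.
cos(142°) = 2cos²71° - 1 = -0.788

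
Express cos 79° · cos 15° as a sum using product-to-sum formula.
cos 79° cos 15° = (1/2)[cos(79°-15°) + cos(79°+15°)]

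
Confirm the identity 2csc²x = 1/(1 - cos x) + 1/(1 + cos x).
RHS = [(1 + cos x) + (1 - cos x)] / [(1 - cos x)(1 + cos x)] = 2/(1 - cos²x) = 2/sin²x = 2csc²x = LHS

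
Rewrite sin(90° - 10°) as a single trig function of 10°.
sin(90° - 10°) = cos(10°)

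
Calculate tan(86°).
tan(86°) = 14.3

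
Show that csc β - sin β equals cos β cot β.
LHS = 1/sin β - sin β = (1 - sin²β)/sin β = cos²β/sin β = cos β · (cos β/sin β) = cos β cot β = RHS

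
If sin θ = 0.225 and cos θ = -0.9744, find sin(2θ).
sin(2θ) = 2 sin θ cos θ = -0.4385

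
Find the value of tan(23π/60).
tan(23π/60) = 2.605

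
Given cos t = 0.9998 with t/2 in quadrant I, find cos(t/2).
cos(t/2) = ±√((1 + cos t)/2); positive since t/2 ∈ QI, so cos(t/2) = 0.9999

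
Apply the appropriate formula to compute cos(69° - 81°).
cos(69° - 81°) = cos 69° cos 81° + sin 69° sin 81° = 0.9781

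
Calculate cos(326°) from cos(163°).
cos(326°) = cos²163° - sin²163° = 0.829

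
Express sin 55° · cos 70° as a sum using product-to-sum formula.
sin 55° cos 70° = (1/2)[sin(55°+70°) + sin(55°-70°)]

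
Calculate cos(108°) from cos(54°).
cos(108°) = cos²54° - sin²54° = -0.309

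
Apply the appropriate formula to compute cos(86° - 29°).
cos(86° - 29°) = cos 86° cos 29° + sin 86° sin 29° = 0.5446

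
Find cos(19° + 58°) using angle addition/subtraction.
cos(19° + 58°) = cos 19° cos 58° - sin 19° sin 58° = 0.225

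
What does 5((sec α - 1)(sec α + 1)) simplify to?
5((sec α - 1)(sec α + 1)) = 5(tan²α) (using Diff. of squares)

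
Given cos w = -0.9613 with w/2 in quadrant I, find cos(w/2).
cos(w/2) = ±√((1 + cos w)/2); positive since w/2 ∈ QI, so cos(w/2) = 0.1391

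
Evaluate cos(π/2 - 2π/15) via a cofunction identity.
cos(π/2 - 2π/15) = sin(2π/15) = 0.4067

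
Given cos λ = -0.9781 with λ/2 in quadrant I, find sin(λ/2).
sin(λ/2) = ±√((1 - cos λ)/2); positive since λ/2 ∈ QI, so sin(λ/2) = 0.9945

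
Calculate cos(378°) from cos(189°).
cos(378°) = cos²189° - sin²189° = 0.9511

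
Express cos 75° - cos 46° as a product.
cos 75° - cos 46° = -2 sin(60.5°) sin(14.5°)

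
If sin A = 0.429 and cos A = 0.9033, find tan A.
tan A = sin A / cos A = 0.4749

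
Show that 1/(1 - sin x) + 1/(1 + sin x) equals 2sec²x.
LHS = [(1 + sin x) + (1 - sin x)] / [(1 - sin x)(1 + sin x)] = 2/(1 - sin²x) = 2/cos²x = 2sec²x = RHS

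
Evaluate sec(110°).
sec(110°) = -2.924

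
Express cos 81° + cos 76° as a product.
cos 81° + cos 76° = 2 cos(78.5°) cos(2.5°)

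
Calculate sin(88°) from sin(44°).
sin(88°) = 2 sin 44° cos 44° = 0.9994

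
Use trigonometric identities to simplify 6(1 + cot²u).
6(1 + cot²u) = 6(csc²u) (using Pythagorean identity)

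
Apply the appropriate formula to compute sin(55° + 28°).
sin(55° + 28°) = sin 55° cos 28° + cos 55° sin 28° = 0.9925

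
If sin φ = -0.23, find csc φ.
csc φ = 1/sin φ = -4.348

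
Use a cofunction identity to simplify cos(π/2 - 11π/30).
cos(π/2 - 11π/30) = sin(11π/30)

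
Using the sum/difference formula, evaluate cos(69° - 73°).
cos(69° - 73°) = cos 69° cos 73° + sin 69° sin 73° = 0.9976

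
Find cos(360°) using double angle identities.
cos(360°) = 2cos²180° - 1 = 1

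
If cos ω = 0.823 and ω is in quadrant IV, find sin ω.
sin ω = -0.568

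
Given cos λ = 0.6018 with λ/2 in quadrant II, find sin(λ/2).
sin(λ/2) = ±√((1 - cos λ)/2); positive since λ/2 ∈ QII, so sin(λ/2) = 0.4462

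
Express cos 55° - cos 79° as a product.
cos 55° - cos 79° = -2 sin(67°) sin(-12°)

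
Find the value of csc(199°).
csc(199°) = -3.072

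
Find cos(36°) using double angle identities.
cos(36°) = 2cos²18° - 1 = 0.809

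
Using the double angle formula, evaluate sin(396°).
sin(396°) = 2 sin 198° cos 198° = 0.5878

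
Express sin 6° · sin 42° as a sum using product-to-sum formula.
sin 6° sin 42° = (1/2)[cos(6°-42°) - cos(6°+42°)]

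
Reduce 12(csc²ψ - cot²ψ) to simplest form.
12(csc²ψ - cot²ψ) = 12 (using Pythagorean identity)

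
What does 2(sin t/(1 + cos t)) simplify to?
2(sin t/(1 + cos t)) = 2(tan(t/2)) (using Half angle)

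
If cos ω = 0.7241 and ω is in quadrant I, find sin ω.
sin ω = 0.6897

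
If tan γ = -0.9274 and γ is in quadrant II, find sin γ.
sin γ = 0.68 (using tan²γ + 1 = sec²γ)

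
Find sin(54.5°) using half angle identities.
sin(54.5°) = √((1 - cos 109°)/2) = 0.8141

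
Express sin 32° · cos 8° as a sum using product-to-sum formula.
sin 32° cos 8° = (1/2)[sin(32°+8°) + sin(32°-8°)]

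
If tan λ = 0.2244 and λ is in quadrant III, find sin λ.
sin λ = -0.219 (using tan²λ + 1 = sec²λ)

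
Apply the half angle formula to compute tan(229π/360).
tan(229π/360) = sin 229π/180 / (1 + cos 229π/180) = -2.194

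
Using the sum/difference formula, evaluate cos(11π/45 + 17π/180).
cos(11π/45 + 17π/180) = cos 11π/45 cos 17π/180 - sin 11π/45 sin 17π/180 = 0.4848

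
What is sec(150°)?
sec(150°) = -2√3/3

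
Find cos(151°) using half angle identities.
cos(151°) = -√((1 + cos 302°)/2) = -0.8746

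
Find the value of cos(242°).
cos(242°) = -0.4695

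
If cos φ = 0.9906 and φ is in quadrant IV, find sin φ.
sin φ = -0.1368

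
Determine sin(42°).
sin(42°) = 0.6691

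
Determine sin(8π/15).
sin(8π/15) = 0.9945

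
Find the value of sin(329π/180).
sin(329π/180) = -0.515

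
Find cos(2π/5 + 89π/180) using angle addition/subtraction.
cos(2π/5 + 89π/180) = cos 2π/5 cos 89π/180 - sin 2π/5 sin 89π/180 = -0.9455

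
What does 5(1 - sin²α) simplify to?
5(1 - sin²α) = 5(cos²α) (using Pythagorean identity)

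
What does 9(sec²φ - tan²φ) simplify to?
9(sec²φ - tan²φ) = 9 (using Pythagorean identity)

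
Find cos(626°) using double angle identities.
cos(626°) = 2cos²313° - 1 = -0.06976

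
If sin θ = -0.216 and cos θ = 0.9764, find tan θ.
tan θ = sin θ / cos θ = -0.2212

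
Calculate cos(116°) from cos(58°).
cos(116°) = cos²58° - sin²58° = -0.4384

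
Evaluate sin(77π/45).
sin(77π/45) = -0.788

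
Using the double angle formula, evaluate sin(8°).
sin(8°) = 2 sin 4° cos 4° = 0.1392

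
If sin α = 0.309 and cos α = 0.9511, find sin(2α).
sin(2α) = 2 sin α cos α = 0.5878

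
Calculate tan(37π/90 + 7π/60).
tan(37π/90 + 7π/60) = (tan 37π/90 + tan 7π/60)/(1 - tan 37π/90 tan 7π/60) = -11.43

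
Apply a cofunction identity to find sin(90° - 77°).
sin(90° - 77°) = cos(77°) = 0.225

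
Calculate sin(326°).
sin(326°) = -0.5592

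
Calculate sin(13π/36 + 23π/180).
sin(13π/36 + 23π/180) = sin 13π/36 cos 23π/180 + cos 13π/36 sin 23π/180 = 0.9994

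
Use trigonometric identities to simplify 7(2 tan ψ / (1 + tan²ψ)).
7(2 tan ψ / (1 + tan²ψ)) = 7(sin(2ψ)) (using Double angle)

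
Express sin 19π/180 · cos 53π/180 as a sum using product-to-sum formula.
sin 19π/180 cos 53π/180 = (1/2)[sin(19π/180+53π/180) + sin(19π/180-53π/180)]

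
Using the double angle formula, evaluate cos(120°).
cos(120°) = cos²60° - sin²60° = -1/2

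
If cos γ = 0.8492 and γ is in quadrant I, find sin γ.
sin γ = 0.5281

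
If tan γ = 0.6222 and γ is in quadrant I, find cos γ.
cos γ = 0.8491 (using tan²γ + 1 = sec²γ)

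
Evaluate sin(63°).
sin(63°) = 0.891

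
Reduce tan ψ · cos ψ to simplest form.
tan ψ · cos ψ = sin ψ (using Quotient identity)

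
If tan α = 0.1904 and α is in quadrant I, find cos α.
cos α = 0.9824 (using tan²α + 1 = sec²α)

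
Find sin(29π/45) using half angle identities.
sin(29π/45) = √((1 - cos 58π/45)/2) = 0.8988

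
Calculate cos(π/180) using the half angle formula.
cos(π/180) = √((1 + cos π/90)/2) = 0.9998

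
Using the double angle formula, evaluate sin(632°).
sin(632°) = 2 sin 316° cos 316° = -0.9994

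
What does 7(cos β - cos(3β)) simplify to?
7(cos β - cos(3β)) = 7(2 sin(2β) sin β) (using Sum-to-product)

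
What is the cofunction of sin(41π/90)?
sin(41π/90) = cos(π/2 - 41π/90) = cos(2π/45)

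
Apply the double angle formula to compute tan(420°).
tan(420°) = 2 tan 210° / (1 - tan²210°) = √3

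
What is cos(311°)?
cos(311°) = 0.6561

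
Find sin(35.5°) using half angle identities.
sin(35.5°) = √((1 - cos 71°)/2) = 0.5807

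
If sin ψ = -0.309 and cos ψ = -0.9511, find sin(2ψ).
sin(2ψ) = 2 sin ψ cos ψ = 0.5878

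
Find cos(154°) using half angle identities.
cos(154°) = -√((1 + cos 308°)/2) = -0.8988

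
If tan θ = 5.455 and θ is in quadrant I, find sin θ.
sin θ = 0.9836 (using tan²θ + 1 = sec²θ)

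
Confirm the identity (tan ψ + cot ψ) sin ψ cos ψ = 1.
LHS = (sin ψ/cos ψ + cos ψ/sin ψ) sin ψ cos ψ = ((sin²ψ + cos²ψ)/(sin ψ cos ψ)) · sin ψ cos ψ = sin²ψ + cos²ψ = 1 = RHS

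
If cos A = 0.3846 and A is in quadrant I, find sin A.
sin A = 0.9231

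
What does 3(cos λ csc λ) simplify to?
3(cos λ csc λ) = 3(cot λ) (using Reciprocal + quotient)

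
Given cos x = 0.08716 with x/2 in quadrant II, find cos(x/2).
cos(x/2) = ±√((1 + cos x)/2); negative since x/2 ∈ QII, so cos(x/2) = -0.7373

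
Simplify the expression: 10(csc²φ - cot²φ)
10(csc²φ - cot²φ) = 10 (using Pythagorean identity)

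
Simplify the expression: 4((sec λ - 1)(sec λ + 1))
4((sec λ - 1)(sec λ + 1)) = 4(tan²λ) (using Diff. of squares)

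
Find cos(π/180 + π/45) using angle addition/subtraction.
cos(π/180 + π/45) = cos π/180 cos π/45 - sin π/180 sin π/45 = 0.9962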